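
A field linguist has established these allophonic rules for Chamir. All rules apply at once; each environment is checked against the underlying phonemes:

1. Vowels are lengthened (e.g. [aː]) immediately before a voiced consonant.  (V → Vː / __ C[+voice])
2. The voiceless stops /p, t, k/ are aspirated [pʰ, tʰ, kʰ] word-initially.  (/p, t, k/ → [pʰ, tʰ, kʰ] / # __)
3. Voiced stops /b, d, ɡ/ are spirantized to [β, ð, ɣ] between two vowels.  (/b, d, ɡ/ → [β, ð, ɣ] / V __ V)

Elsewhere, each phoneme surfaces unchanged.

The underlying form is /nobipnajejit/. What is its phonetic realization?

/n/ (word-initial): no rule targets it → [n].
/o/ (between /n/ and /b/) occurs before a voiced consonant → [oː] by rule 1.
Rule 3 applies to /b/ (between /o/ and /i/: between two vowels) → [β].
/i/ (between /b/ and /p/): rule 1 targets it, but not before a voiced consonant → unchanged [i].
/p/ (between /i/ and /n/): rule 2 targets it, but not word-initially → unchanged [p].
/n/ stays [n].
/a/ (between /n/ and /j/): before a voiced consonant, so rule 1 applies → [aː].
/j/ (between /a/ and /e/): no rule targets it → [j].
/e/ (between /j/ and /j/): before a voiced consonant, so rule 1 applies → [eː].
/j/ (between /e/ and /i/): no rule targets it → [j].
/i/ (between /j/ and /t/): rule 1 targets it, but not before a voiced consonant → unchanged [i].
/t/ (word-final): rule 2 targets it, but not word-initially → unchanged [t].

[noːβipnaːjeːjit]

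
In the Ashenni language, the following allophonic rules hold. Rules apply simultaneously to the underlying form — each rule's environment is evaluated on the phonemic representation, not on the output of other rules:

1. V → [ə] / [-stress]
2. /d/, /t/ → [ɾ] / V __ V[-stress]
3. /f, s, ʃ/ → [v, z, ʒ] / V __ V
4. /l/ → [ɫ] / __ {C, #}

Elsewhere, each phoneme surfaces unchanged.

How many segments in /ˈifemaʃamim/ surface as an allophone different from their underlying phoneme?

Segments that undergo a rule: /f/ → [v] (rule 3); /e/ → [ə] (rule 1); /a/ → [ə] (rule 1); /ʃ/ → [ʒ] (rule 3); /a/ → [ə] (rule 1); /i/ → [ə] (rule 1).
All other segments surface unchanged.

6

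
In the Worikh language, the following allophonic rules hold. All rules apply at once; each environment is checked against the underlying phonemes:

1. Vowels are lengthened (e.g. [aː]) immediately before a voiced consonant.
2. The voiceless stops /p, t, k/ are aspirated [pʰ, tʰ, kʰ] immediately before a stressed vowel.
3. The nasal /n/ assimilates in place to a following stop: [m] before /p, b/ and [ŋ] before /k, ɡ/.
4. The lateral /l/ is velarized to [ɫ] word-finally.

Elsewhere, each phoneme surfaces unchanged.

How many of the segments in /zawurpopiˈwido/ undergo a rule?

4

Segments that undergo a rule: /a/ → [aː] (rule 1); /u/ → [uː] (rule 1); /i/ → [iː] (rule 1); /i/ → [iː] (rule 1).
All other segments surface unchanged.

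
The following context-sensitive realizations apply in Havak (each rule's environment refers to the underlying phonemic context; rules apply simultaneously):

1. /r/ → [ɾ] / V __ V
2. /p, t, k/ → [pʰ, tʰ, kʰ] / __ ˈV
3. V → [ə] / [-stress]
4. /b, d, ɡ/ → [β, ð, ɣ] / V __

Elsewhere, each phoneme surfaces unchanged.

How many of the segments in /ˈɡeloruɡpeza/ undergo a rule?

6

Segments that undergo a rule: /o/ → [ə] (rule 3); /r/ → [ɾ] (rule 1); /u/ → [ə] (rule 3); /ɡ/ → [ɣ] (rule 4); /e/ → [ə] (rule 3); /a/ → [ə] (rule 3).
All other segments surface unchanged.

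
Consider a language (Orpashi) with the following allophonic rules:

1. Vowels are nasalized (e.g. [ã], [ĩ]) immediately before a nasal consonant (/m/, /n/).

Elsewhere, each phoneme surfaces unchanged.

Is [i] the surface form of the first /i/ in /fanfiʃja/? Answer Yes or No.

Yes

/i/ (between /f/ and /ʃ/): rule 1 targets it, but not before a nasal consonant → unchanged [i].
The actual realization is [i], which matches [i].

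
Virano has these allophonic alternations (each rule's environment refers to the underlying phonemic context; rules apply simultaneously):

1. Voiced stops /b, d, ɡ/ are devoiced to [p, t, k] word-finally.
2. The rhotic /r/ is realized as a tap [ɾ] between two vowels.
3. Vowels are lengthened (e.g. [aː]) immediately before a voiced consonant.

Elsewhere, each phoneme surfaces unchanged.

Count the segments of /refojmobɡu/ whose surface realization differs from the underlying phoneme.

2

Segments that undergo a rule: /o/ → [oː] (rule 3); /o/ → [oː] (rule 3).
All other segments surface unchanged.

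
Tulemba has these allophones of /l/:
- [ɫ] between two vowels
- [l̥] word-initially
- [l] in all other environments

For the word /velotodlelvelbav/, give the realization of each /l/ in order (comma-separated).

[ɫ], [l], [l], [l]

Occurrence 1 (position 3): between two vowels → [ɫ].
Occurrence 2 (position 8): no conditioning environment matches → elsewhere allophone [l].
Occurrence 3 (position 10): no conditioning environment matches → elsewhere allophone [l].
Occurrence 4 (position 13): no conditioning environment matches → elsewhere allophone [l].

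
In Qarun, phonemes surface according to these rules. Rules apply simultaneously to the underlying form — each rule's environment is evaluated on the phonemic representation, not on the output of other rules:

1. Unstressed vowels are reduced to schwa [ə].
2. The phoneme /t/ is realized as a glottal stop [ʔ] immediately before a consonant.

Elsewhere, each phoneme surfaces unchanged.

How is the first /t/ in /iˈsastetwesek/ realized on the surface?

[t]

/t/ — between /s/ and /e/; rule 2 does not apply here → [t].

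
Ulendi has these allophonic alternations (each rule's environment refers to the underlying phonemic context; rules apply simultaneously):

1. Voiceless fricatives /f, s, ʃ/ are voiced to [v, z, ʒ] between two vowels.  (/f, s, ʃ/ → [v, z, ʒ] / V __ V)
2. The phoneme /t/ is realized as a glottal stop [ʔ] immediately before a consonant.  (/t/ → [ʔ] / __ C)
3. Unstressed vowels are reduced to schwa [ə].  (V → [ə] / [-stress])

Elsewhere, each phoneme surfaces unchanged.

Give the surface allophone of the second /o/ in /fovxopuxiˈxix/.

/o/ (between /x/ and /p/): in an unstressed syllable, so rule 3 applies → [ə].

[ə]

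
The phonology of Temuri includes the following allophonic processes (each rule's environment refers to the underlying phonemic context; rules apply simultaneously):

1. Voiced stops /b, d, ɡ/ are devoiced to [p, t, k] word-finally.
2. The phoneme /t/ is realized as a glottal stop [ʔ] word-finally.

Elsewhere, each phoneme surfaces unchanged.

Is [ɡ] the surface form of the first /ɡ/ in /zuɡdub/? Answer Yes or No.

/ɡ/ — between /u/ and /d/; rule 1 does not apply here → [ɡ].
The actual realization is [ɡ], which matches [ɡ].

Yes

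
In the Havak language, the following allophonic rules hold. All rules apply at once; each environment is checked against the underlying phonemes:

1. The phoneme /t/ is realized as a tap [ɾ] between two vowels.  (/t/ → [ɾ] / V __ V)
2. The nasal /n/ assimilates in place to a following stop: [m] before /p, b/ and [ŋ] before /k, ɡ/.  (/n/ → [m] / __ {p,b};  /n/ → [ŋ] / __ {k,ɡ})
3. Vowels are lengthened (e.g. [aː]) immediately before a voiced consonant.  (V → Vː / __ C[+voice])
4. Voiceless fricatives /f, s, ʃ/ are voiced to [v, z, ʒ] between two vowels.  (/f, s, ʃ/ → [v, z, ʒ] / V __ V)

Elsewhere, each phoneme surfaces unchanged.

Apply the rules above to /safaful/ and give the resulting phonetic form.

/s/ (word-initial): rule 4 targets it, but not between two vowels → unchanged [s].
/a/ (between /s/ and /f/) is in the target of rule 3 but the environment (before a voiced consonant) is not met → [a].
/f/ (between /a/ and /a/): between two vowels, so rule 4 applies → [v].
/a/ — between /f/ and /f/; rule 3 does not apply here → [a].
/f/ (between /a/ and /u/) occurs between two vowels → [v] by rule 4.
/u/ (between /f/ and /l/) occurs before a voiced consonant → [uː] by rule 3.
/l/ (word-final): no rule targets it → [l].

[savavuːl]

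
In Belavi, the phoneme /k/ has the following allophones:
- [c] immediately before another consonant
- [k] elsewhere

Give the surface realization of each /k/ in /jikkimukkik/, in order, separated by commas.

[c], [k], [c], [k], [k]

Occurrence 1 (position 3): immediately before another consonant → [c].
Occurrence 2 (position 4): no conditioning environment matches → elsewhere allophone [k].
Occurrence 3 (position 8): immediately before another consonant → [c].
Occurrence 4 (position 9): no conditioning environment matches → elsewhere allophone [k].
Occurrence 5 (position 11): no conditioning environment matches → elsewhere allophone [k].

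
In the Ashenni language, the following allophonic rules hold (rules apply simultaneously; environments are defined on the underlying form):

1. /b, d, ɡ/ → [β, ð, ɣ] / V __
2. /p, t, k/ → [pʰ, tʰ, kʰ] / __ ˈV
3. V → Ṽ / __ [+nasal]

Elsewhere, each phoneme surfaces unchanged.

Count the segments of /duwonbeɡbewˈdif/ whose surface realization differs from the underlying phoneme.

Segments that undergo a rule: /o/ → [õ] (rule 3); /ɡ/ → [ɣ] (rule 1).
All other segments surface unchanged.

2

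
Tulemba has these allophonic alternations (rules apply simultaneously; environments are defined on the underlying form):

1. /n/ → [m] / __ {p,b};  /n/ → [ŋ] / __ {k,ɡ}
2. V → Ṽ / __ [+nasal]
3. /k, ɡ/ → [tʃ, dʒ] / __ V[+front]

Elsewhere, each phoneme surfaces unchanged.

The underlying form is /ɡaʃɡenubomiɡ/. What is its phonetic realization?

[ɡaʃdʒẽnubõmiɡ]

/ɡ/ (word-initial) is in the target of rule 3 but the environment (before a front vowel) is not met → [ɡ].
/a/ (between /ɡ/ and /ʃ/) fails the environment for rule 2, so it stays [a].
/ʃ/ — not in any rule's target class → [ʃ].
/ɡ/ — between /ʃ/ and /e/, before a front vowel — surfaces as [dʒ] (rule 3).
/e/ — between /ɡ/ and /n/, before a nasal consonant — surfaces as [ẽ] (rule 2).
/n/ (between /e/ and /u/): rule 1 targets it, but not before a labial or velar stop → unchanged [n].
/u/ (between /n/ and /b/) is in the target of rule 2 but the environment (before a nasal consonant) is not met → [u].
/b/ (between /u/ and /o/): no rule targets it → [b].
/o/ — between /b/ and /m/, before a nasal consonant — surfaces as [õ] (rule 2).
/m/ (between /o/ and /i/): no rule targets it → [m].
/i/ — between /m/ and /ɡ/; rule 2 does not apply here → [i].
/ɡ/ (word-final) is in the target of rule 3 but the environment (before a front vowel) is not met → [ɡ].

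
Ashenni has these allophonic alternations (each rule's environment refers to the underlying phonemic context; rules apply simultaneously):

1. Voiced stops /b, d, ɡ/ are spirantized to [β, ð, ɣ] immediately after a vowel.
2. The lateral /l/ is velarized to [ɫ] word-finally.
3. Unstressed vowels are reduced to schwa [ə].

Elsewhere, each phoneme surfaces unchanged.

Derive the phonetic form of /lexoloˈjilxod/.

[ləxələˈjilxəð]

/l/ — word-initial; rule 2 does not apply here → [l].
/e/ — between /l/ and /x/, in an unstressed syllable — surfaces as [ə] (rule 3).
/x/ stays [x].
/o/ meets the environment for rule 3 (in an unstressed syllable) → [ə].
/l/ (between /o/ and /o/) is in the target of rule 2 but the environment (word-finally) is not met → [l].
/o/ — between /l/ and /j/, in an unstressed syllable — surfaces as [ə] (rule 3).
/j/ stays [j].
/i/ (between /j/ and /l/) is in the target of rule 3 but the environment (in an unstressed syllable) is not met → [i].
/l/ (between /i/ and /x/) is in the target of rule 2 but the environment (word-finally) is not met → [l].
/x/ (between /l/ and /o/): no rule targets it → [x].
/o/ — between /x/ and /d/, in an unstressed syllable — surfaces as [ə] (rule 3).
/d/ meets the environment for rule 1 (immediately after a vowel) → [ð].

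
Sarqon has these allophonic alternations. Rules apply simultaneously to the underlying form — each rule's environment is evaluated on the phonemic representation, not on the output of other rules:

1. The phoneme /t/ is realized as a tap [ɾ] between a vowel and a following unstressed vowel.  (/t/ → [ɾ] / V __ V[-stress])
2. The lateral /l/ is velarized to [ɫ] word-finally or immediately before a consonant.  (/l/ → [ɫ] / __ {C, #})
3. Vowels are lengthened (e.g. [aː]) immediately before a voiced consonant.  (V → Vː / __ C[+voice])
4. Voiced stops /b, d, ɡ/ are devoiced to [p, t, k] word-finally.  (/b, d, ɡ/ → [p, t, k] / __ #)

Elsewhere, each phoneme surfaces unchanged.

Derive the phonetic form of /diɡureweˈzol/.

[diːɡuːreːweːˈzoːɫ]

/d/ (word-initial) is in the target of rule 4 but the environment (word-finally) is not met → [d].
/i/ meets the environment for rule 3 (before a voiced consonant) → [iː].
/ɡ/ (between /i/ and /u/): rule 4 targets it, but not word-finally → unchanged [ɡ].
/u/ — between /ɡ/ and /r/, before a voiced consonant — surfaces as [uː] (rule 3).
/r/ stays [r].
/e/ — between /r/ and /w/, before a voiced consonant — surfaces as [eː] (rule 3).
/w/ (between /e/ and /e/): no rule targets it → [w].
/e/ — between /w/ and /z/, before a voiced consonant — surfaces as [eː] (rule 3).
/z/ (between /e/ and /o/) is unaffected → [z].
/o/ (between /z/ and /l/) occurs before a voiced consonant → [oː] by rule 3.
/l/ meets the environment for rule 2 (word-finally or immediately before a consonant) → [ɫ].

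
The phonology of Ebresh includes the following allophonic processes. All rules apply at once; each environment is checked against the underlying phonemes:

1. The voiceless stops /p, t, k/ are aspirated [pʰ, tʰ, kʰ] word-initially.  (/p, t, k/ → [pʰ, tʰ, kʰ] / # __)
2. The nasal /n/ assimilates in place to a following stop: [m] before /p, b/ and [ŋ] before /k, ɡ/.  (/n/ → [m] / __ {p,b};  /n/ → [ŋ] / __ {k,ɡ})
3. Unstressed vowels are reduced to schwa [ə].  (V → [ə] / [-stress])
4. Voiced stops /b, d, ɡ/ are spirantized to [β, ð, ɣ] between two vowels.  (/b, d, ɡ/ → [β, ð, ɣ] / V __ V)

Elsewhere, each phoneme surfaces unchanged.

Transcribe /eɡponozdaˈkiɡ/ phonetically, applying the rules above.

/e/ — word-initial, in an unstressed syllable — surfaces as [ə] (rule 3).
/ɡ/ (between /e/ and /p/): rule 4 targets it, but not between two vowels → unchanged [ɡ].
/p/ (between /ɡ/ and /o/) is in the target of rule 1 but the environment (word-initially) is not met → [p].
/o/ (between /p/ and /n/) occurs in an unstressed syllable → [ə] by rule 3.
/n/ (between /o/ and /o/) fails the environment for rule 2, so it stays [n].
/o/ — between /n/ and /z/, in an unstressed syllable — surfaces as [ə] (rule 3).
/z/ stays [z].
/d/ — between /z/ and /a/; rule 4 does not apply here → [d].
/a/ meets the environment for rule 3 (in an unstressed syllable) → [ə].
/k/ (between /a/ and /i/): rule 1 targets it, but not word-initially → unchanged [k].
/i/ — between /k/ and /ɡ/; rule 3 does not apply here → [i].
/ɡ/ (word-final): rule 4 targets it, but not between two vowels → unchanged [ɡ].

[əɡpənəzdəˈkiɡ]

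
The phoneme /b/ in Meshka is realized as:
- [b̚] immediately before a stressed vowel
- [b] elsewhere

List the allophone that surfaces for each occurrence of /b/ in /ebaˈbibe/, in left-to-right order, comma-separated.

[b], [b̚], [b]

Occurrence 1 (position 2): no conditioning environment matches → elsewhere allophone [b].
Occurrence 2 (position 4): immediately before a stressed vowel → [b̚].
Occurrence 3 (position 6): no conditioning environment matches → elsewhere allophone [b].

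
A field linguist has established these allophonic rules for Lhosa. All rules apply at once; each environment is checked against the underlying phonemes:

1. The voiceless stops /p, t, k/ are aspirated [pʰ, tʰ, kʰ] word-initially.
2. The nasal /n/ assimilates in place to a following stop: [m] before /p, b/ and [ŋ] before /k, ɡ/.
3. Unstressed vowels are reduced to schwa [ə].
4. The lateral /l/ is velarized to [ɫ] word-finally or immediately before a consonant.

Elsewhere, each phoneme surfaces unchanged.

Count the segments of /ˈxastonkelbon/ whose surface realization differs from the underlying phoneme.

5

Segments that undergo a rule: /o/ → [ə] (rule 3); /n/ → [ŋ] (rule 2); /e/ → [ə] (rule 3); /l/ → [ɫ] (rule 4); /o/ → [ə] (rule 3).
All other segments surface unchanged.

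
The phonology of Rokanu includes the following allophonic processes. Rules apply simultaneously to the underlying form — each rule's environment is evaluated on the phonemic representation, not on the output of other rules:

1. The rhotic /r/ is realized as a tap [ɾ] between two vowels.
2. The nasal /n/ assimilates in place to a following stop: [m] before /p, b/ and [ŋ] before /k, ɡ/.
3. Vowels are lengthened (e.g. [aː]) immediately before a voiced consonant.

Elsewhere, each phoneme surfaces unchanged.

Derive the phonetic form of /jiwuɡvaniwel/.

[jiːwuːɡvaːniːweːl]

/j/ (word-initial) is unaffected → [j].
/i/ (between /j/ and /w/) occurs before a voiced consonant → [iː] by rule 3.
/w/ — not in any rule's target class → [w].
/u/ meets the environment for rule 3 (before a voiced consonant) → [uː].
/ɡ/ stays [ɡ].
/v/ stays [v].
Rule 3 applies to /a/ (between /v/ and /n/: before a voiced consonant) → [aː].
/n/ (between /a/ and /i/) fails the environment for rule 2, so it stays [n].
/i/ meets the environment for rule 3 (before a voiced consonant) → [iː].
/w/ (between /i/ and /e/): no rule targets it → [w].
/e/ (between /w/ and /l/) occurs before a voiced consonant → [eː] by rule 3.
/l/ (word-final) is unaffected → [l].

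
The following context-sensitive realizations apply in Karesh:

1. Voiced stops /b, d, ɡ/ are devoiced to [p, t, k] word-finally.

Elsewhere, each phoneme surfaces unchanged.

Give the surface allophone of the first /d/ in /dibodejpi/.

/d/ — word-initial; rule 1 does not apply here → [d].

[d]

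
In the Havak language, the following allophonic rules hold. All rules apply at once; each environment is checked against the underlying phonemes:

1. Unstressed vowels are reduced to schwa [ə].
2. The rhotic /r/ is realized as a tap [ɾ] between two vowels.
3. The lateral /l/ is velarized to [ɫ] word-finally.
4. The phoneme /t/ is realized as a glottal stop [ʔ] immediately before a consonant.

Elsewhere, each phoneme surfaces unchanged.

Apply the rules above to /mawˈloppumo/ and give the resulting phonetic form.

/a/ — between /m/ and /w/, in an unstressed syllable — surfaces as [ə] (rule 1).
/l/ (between /w/ and /o/): rule 3 targets it, but not word-finally → unchanged [l].
/o/ (between /l/ and /p/) fails the environment for rule 1, so it stays [o].
/u/ (between /p/ and /m/) occurs in an unstressed syllable → [ə] by rule 1.
/o/ (word-final): in an unstressed syllable, so rule 1 applies → [ə].

[məwˈloppəmə]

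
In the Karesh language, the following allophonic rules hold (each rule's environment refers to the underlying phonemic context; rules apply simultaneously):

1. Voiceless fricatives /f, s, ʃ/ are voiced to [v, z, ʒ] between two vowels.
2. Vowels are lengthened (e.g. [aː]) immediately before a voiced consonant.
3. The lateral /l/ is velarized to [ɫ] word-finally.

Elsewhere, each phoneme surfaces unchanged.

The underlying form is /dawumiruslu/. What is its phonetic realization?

[daːwuːmiːruslu]

/d/ (word-initial) is unaffected → [d].
/a/ meets the environment for rule 2 (before a voiced consonant) → [aː].
/w/ — not in any rule's target class → [w].
/u/ (between /w/ and /m/): before a voiced consonant, so rule 2 applies → [uː].
/m/ — not in any rule's target class → [m].
Rule 2 applies to /i/ (between /m/ and /r/: before a voiced consonant) → [iː].
/r/ (between /i/ and /u/) is unaffected → [r].
/u/ (between /r/ and /s/) is in the target of rule 2 but the environment (before a voiced consonant) is not met → [u].
/s/ — between /u/ and /l/; rule 1 does not apply here → [s].
/l/ (between /s/ and /u/) is in the target of rule 3 but the environment (word-finally) is not met → [l].
/u/ — word-final; rule 2 does not apply here → [u].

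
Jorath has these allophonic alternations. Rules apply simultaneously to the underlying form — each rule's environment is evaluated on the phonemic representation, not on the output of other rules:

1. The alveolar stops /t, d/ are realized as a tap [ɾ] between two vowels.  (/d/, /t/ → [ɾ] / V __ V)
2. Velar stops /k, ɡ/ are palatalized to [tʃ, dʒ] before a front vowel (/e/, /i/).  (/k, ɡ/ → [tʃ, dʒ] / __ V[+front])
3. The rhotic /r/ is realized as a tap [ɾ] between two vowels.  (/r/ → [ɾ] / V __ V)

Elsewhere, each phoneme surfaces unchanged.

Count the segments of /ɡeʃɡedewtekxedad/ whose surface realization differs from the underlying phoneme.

Segments that undergo a rule: /ɡ/ → [dʒ] (rule 2); /ɡ/ → [dʒ] (rule 2); /d/ → [ɾ] (rule 1); /d/ → [ɾ] (rule 1).
All other segments surface unchanged.

4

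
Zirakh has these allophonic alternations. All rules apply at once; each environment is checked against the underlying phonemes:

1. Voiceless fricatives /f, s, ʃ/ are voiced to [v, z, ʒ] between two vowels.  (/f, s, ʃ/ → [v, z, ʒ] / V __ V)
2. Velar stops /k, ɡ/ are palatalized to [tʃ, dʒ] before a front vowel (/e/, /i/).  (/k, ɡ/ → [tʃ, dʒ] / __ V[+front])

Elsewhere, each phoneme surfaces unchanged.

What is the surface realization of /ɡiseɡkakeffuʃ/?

/ɡ/ meets the environment for rule 2 (before a front vowel) → [dʒ].
/i/ (between /ɡ/ and /s/) is unaffected → [i].
/s/ — between /i/ and /e/, between two vowels — surfaces as [z] (rule 1).
/e/ (between /s/ and /ɡ/) is unaffected → [e].
/ɡ/ (between /e/ and /k/): rule 2 targets it, but not before a front vowel → unchanged [ɡ].
/k/ (between /ɡ/ and /a/) is in the target of rule 2 but the environment (before a front vowel) is not met → [k].
/a/ — not in any rule's target class → [a].
/k/ — between /a/ and /e/, before a front vowel — surfaces as [tʃ] (rule 2).
/e/ (between /k/ and /f/) is unaffected → [e].
/f/ (between /e/ and /f/): rule 1 targets it, but not between two vowels → unchanged [f].
/f/ (between /f/ and /u/) fails the environment for rule 1, so it stays [f].
/u/ (between /f/ and /ʃ/) is unaffected → [u].
/ʃ/ (word-final): rule 1 targets it, but not between two vowels → unchanged [ʃ].

[dʒizeɡkatʃeffuʃ]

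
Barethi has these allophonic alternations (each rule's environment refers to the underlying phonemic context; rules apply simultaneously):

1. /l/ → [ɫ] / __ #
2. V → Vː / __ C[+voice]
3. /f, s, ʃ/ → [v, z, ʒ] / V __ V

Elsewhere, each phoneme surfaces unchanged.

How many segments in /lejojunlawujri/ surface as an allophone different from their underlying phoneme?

5

Segments that undergo a rule: /e/ → [eː] (rule 2); /o/ → [oː] (rule 2); /u/ → [uː] (rule 2); /a/ → [aː] (rule 2); /u/ → [uː] (rule 2).
All other segments surface unchanged.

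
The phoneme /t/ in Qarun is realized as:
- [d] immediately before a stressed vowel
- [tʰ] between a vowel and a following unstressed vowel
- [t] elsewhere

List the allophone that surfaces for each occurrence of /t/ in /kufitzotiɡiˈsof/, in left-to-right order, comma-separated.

[t], [tʰ]

Occurrence 1 (position 5): no conditioning environment matches → elsewhere allophone [t].
Occurrence 2 (position 8): between a vowel and a following unstressed vowel → [tʰ].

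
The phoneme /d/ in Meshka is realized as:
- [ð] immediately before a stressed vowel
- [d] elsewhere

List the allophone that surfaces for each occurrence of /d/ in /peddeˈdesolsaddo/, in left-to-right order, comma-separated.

[d], [d], [ð], [d], [d]

Occurrence 1 (position 3): no conditioning environment matches → elsewhere allophone [d].
Occurrence 2 (position 4): no conditioning environment matches → elsewhere allophone [d].
Occurrence 3 (position 6): immediately before a stressed vowel → [ð].
Occurrence 4 (position 13): no conditioning environment matches → elsewhere allophone [d].
Occurrence 5 (position 14): no conditioning environment matches → elsewhere allophone [d].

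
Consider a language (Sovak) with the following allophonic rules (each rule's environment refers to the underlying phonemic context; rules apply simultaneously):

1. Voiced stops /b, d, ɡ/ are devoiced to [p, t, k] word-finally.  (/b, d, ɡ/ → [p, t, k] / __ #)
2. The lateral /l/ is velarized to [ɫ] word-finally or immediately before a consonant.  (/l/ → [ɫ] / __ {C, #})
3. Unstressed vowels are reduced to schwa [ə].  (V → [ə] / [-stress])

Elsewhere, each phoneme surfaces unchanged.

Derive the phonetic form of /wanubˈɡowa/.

[wənəbˈɡowə]

/w/ (word-initial) is unaffected → [w].
/a/ meets the environment for rule 3 (in an unstressed syllable) → [ə].
/n/ (between /a/ and /u/) is unaffected → [n].
/u/ meets the environment for rule 3 (in an unstressed syllable) → [ə].
/b/ (between /u/ and /ɡ/) fails the environment for rule 1, so it stays [b].
/ɡ/ (between /b/ and /o/): rule 1 targets it, but not word-finally → unchanged [ɡ].
/o/ (between /ɡ/ and /w/): rule 3 targets it, but not in an unstressed syllable → unchanged [o].
/w/ — not in any rule's target class → [w].
Rule 3 applies to /a/ (word-final: in an unstressed syllable) → [ə].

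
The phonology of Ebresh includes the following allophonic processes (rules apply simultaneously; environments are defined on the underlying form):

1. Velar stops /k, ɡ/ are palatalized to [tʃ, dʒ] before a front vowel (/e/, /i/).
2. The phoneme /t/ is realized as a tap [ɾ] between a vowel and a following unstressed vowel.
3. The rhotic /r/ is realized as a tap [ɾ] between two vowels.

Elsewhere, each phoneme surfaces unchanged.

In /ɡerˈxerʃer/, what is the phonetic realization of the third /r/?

/r/ (word-final) fails the environment for rule 3, so it stays [r].

[r]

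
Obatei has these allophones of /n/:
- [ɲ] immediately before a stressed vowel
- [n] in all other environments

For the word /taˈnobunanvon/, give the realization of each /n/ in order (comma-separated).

Occurrence 1 (position 3): immediately before a stressed vowel → [ɲ].
Occurrence 2 (position 7): no conditioning environment matches → elsewhere allophone [n].
Occurrence 3 (position 9): no conditioning environment matches → elsewhere allophone [n].
Occurrence 4 (position 12): no conditioning environment matches → elsewhere allophone [n].

[ɲ], [n], [n], [n]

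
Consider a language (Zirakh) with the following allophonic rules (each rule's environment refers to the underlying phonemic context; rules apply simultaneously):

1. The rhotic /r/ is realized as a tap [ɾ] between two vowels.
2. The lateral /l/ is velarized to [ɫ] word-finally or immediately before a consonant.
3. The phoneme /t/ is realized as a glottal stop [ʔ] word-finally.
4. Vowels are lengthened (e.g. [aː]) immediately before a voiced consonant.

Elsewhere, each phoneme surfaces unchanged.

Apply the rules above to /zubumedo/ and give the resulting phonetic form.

/u/ (between /z/ and /b/): before a voiced consonant, so rule 4 applies → [uː].
/u/ (between /b/ and /m/): before a voiced consonant, so rule 4 applies → [uː].
/e/ (between /m/ and /d/) occurs before a voiced consonant → [eː] by rule 4.
/o/ (word-final): rule 4 targets it, but not before a voiced consonant → unchanged [o].

[zuːbuːmeːdo]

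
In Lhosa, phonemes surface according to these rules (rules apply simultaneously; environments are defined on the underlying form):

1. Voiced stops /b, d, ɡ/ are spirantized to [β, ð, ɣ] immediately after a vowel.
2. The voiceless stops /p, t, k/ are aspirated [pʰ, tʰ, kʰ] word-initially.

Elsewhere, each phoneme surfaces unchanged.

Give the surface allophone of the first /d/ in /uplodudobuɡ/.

[ð]

/d/ (between /o/ and /u/): immediately after a vowel, so rule 1 applies → [ð].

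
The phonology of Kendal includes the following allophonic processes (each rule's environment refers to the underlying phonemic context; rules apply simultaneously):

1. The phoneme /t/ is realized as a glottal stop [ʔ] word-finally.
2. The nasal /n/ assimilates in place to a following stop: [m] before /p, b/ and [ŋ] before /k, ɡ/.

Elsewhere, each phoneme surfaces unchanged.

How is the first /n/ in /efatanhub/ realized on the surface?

/n/ (between /a/ and /h/) fails the environment for rule 2, so it stays [n].

[n]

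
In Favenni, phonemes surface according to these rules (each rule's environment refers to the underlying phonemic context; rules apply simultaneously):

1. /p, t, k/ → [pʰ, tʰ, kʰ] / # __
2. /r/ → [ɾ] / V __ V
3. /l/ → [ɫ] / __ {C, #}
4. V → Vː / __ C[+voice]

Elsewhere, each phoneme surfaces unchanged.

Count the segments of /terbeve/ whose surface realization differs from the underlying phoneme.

3

Segments that undergo a rule: /t/ → [tʰ] (rule 1); /e/ → [eː] (rule 4); /e/ → [eː] (rule 4).
All other segments surface unchanged.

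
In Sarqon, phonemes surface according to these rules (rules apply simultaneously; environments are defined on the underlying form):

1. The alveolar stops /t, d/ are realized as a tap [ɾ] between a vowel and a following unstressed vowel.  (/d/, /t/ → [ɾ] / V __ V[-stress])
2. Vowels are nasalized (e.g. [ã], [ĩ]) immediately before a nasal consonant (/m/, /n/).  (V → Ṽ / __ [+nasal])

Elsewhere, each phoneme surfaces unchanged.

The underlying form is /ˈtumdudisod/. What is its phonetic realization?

[ˈtũmduɾisod]

/t/ — word-initial; rule 1 does not apply here → [t].
/u/ (between /t/ and /m/): before a nasal consonant, so rule 2 applies → [ũ].
/m/ — not in any rule's target class → [m].
/d/ (between /m/ and /u/) is in the target of rule 1 but the environment (between a vowel and a following unstressed vowel) is not met → [d].
/u/ (between /d/ and /d/): rule 2 targets it, but not before a nasal consonant → unchanged [u].
/d/ (between /u/ and /i/) occurs between a vowel and a following unstressed vowel → [ɾ] by rule 1.
/i/ (between /d/ and /s/): rule 2 targets it, but not before a nasal consonant → unchanged [i].
/s/ (between /i/ and /o/): no rule targets it → [s].
/o/ — between /s/ and /d/; rule 2 does not apply here → [o].
/d/ (word-final): rule 1 targets it, but not between a vowel and a following unstressed vowel → unchanged [d].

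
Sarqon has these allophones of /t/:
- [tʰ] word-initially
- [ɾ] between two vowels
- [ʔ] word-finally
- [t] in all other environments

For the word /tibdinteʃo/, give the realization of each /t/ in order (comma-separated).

Occurrence 1 (position 1): word-initially → [tʰ].
Occurrence 2 (position 7): no conditioning environment matches → elsewhere allophone [t].

[tʰ], [t]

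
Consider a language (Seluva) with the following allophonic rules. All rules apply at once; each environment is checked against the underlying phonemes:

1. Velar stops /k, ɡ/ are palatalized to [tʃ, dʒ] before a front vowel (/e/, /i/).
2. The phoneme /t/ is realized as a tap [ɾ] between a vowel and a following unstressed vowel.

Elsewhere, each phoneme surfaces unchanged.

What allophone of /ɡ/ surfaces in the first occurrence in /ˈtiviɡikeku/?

/ɡ/ — between /i/ and /i/, before a front vowel — surfaces as [dʒ] (rule 1).

[dʒ]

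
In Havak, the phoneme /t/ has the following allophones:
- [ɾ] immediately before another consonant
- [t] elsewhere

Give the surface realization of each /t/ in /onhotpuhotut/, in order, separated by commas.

Occurrence 1 (position 5): immediately before another consonant → [ɾ].
Occurrence 2 (position 10): no conditioning environment matches → elsewhere allophone [t].
Occurrence 3 (position 12): no conditioning environment matches → elsewhere allophone [t].

[ɾ], [t], [t]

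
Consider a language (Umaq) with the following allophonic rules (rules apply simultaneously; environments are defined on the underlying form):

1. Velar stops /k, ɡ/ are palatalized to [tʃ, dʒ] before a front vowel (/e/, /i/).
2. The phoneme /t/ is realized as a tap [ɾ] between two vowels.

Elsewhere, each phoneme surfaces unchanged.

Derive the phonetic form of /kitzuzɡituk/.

[tʃitzuzdʒiɾuk]

/k/ — word-initial, before a front vowel — surfaces as [tʃ] (rule 1).
/i/ (between /k/ and /t/) is unaffected → [i].
/t/ (between /i/ and /z/): rule 2 targets it, but not between two vowels → unchanged [t].
/z/ (between /t/ and /u/) is unaffected → [z].
/u/ — not in any rule's target class → [u].
/z/ stays [z].
Rule 1 applies to /ɡ/ (between /z/ and /i/: before a front vowel) → [dʒ].
/i/ — not in any rule's target class → [i].
/t/ (between /i/ and /u/) occurs between two vowels → [ɾ] by rule 2.
/u/ stays [u].
/k/ (word-final) is in the target of rule 1 but the environment (before a front vowel) is not met → [k].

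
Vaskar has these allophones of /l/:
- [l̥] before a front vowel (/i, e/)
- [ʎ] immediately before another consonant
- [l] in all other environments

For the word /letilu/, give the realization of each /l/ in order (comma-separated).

[l̥], [l]

Occurrence 1 (position 1): before a front vowel (/i, e/) → [l̥].
Occurrence 2 (position 5): no conditioning environment matches → elsewhere allophone [l].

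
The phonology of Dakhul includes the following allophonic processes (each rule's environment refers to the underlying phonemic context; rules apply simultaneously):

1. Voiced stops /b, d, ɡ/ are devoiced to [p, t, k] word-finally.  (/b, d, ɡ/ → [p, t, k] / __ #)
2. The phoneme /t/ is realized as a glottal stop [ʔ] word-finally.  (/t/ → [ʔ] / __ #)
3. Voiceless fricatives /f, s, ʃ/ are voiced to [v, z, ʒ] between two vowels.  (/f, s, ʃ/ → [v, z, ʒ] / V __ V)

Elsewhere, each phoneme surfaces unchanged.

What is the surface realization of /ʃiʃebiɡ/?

[ʃiʒebik]

/ʃ/ — word-initial; rule 3 does not apply here → [ʃ].
/i/ (between /ʃ/ and /ʃ/) is unaffected → [i].
/ʃ/ — between /i/ and /e/, between two vowels — surfaces as [ʒ] (rule 3).
/e/ (between /ʃ/ and /b/): no rule targets it → [e].
/b/ — between /e/ and /i/; rule 1 does not apply here → [b].
/i/ (between /b/ and /ɡ/) is unaffected → [i].
/ɡ/ — word-final, word-finally — surfaces as [k] (rule 1).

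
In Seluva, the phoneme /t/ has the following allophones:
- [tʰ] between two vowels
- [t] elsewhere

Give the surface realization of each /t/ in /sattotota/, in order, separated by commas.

[t], [t], [tʰ], [tʰ]

Occurrence 1 (position 3): no conditioning environment matches → elsewhere allophone [t].
Occurrence 2 (position 4): no conditioning environment matches → elsewhere allophone [t].
Occurrence 3 (position 6): between two vowels → [tʰ].
Occurrence 4 (position 8): between two vowels → [tʰ].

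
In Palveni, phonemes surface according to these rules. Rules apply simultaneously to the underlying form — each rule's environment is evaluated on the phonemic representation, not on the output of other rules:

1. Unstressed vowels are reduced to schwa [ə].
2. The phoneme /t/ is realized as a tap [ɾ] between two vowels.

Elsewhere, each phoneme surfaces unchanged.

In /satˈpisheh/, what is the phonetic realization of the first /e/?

[ə]

Rule 1 applies to /e/ (between /h/ and /h/: in an unstressed syllable) → [ə].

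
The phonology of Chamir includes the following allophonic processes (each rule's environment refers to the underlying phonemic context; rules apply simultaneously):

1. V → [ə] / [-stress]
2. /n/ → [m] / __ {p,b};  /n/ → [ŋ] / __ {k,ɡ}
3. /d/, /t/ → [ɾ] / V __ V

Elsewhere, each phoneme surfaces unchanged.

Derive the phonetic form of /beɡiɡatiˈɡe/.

Rule 1 applies to /e/ (between /b/ and /ɡ/: in an unstressed syllable) → [ə].
/i/ — between /ɡ/ and /ɡ/, in an unstressed syllable — surfaces as [ə] (rule 1).
Rule 1 applies to /a/ (between /ɡ/ and /t/: in an unstressed syllable) → [ə].
/t/ meets the environment for rule 3 (between two vowels) → [ɾ].
/i/ — between /t/ and /ɡ/, in an unstressed syllable — surfaces as [ə] (rule 1).
/e/ (word-final) fails the environment for rule 1, so it stays [e].

[bəɡəɡəɾəˈɡe]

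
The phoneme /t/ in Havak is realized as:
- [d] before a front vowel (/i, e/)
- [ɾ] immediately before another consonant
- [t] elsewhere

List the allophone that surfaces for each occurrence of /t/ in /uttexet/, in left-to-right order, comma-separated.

[ɾ], [d], [t]

Occurrence 1 (position 2): immediately before another consonant → [ɾ].
Occurrence 2 (position 3): before a front vowel (/i, e/) → [d].
Occurrence 3 (position 7): no conditioning environment matches → elsewhere allophone [t].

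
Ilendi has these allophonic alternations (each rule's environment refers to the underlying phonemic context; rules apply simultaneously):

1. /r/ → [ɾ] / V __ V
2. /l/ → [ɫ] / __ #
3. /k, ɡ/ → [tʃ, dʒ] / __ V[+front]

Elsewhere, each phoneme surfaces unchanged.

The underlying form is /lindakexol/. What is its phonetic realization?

[lindatʃexoɫ]

/l/ (word-initial) fails the environment for rule 2, so it stays [l].
/k/ meets the environment for rule 3 (before a front vowel) → [tʃ].
/l/ — word-final, word-finally — surfaces as [ɫ] (rule 2).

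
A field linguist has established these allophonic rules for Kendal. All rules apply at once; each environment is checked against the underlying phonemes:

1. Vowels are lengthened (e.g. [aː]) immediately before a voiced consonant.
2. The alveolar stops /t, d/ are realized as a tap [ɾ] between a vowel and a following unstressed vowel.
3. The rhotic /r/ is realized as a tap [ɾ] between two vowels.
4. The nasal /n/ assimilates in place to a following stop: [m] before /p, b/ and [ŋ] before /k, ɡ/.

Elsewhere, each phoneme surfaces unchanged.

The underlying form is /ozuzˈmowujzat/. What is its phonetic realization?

[oːzuːzˈmoːwuːjzat]

Rule 1 applies to /o/ (word-initial: before a voiced consonant) → [oː].
/z/ — not in any rule's target class → [z].
/u/ (between /z/ and /z/): before a voiced consonant, so rule 1 applies → [uː].
/z/ stays [z].
/m/ (between /z/ and /o/): no rule targets it → [m].
/o/ — between /m/ and /w/, before a voiced consonant — surfaces as [oː] (rule 1).
/w/ (between /o/ and /u/) is unaffected → [w].
/u/ (between /w/ and /j/): before a voiced consonant, so rule 1 applies → [uː].
/j/ (between /u/ and /z/): no rule targets it → [j].
/z/ — not in any rule's target class → [z].
/a/ (between /z/ and /t/): rule 1 targets it, but not before a voiced consonant → unchanged [a].
/t/ — word-final; rule 2 does not apply here → [t].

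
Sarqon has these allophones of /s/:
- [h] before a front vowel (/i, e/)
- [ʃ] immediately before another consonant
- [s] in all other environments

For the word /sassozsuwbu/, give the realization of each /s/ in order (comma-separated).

Occurrence 1 (position 1): no conditioning environment matches → elsewhere allophone [s].
Occurrence 2 (position 3): immediately before another consonant → [ʃ].
Occurrence 3 (position 4): no conditioning environment matches → elsewhere allophone [s].
Occurrence 4 (position 7): no conditioning environment matches → elsewhere allophone [s].

[s], [ʃ], [s], [s]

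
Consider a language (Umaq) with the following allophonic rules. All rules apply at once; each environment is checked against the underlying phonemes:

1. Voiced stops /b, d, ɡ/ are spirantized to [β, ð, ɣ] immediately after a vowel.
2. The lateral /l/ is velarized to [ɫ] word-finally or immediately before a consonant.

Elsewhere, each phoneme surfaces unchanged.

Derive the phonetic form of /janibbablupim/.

[janiβbaβlupim]

/j/ — not in any rule's target class → [j].
/a/ stays [a].
/n/ — not in any rule's target class → [n].
/i/ (between /n/ and /b/): no rule targets it → [i].
/b/ — between /i/ and /b/, immediately after a vowel — surfaces as [β] (rule 1).
/b/ — between /b/ and /a/; rule 1 does not apply here → [b].
/a/ — not in any rule's target class → [a].
/b/ (between /a/ and /l/): immediately after a vowel, so rule 1 applies → [β].
/l/ — between /b/ and /u/; rule 2 does not apply here → [l].
/u/ stays [u].
/p/ stays [p].
/i/ — not in any rule's target class → [i].
/m/ (word-final) is unaffected → [m].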